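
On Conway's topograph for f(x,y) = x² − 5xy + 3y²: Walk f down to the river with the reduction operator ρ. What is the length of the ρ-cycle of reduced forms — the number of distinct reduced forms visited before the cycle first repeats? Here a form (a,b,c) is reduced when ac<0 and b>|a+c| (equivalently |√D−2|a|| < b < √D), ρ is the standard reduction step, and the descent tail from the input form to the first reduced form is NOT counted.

D = 13, ⌊√D⌋ = 3
descent: ρ → (3,-1,-1)
descent: ρ → (-1,3,1)  [lands on river]
river: ρ → (1,3,-1)
ρ-cycle length = 2 (tail of 2 descent steps not counted)

2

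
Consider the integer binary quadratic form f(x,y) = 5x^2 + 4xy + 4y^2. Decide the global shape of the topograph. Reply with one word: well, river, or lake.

D = b²−4ac = 4² − 4·5·4 = -64
D < 0 ⇒ definite ⇒ every region one sign ⇒ single well

well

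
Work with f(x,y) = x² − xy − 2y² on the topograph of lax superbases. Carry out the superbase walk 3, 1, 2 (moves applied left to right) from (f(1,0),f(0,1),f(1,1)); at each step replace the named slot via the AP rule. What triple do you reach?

start (1,-2,-2) = (f(1,0),f(0,1),f(1,1))
replace slot 3: 2·(1+(-2)) − (-2) = 0 → (1,-2,0)
replace slot 1: 2·((-2)+0) − 1 = -5 → (-5,-2,0)
replace slot 2: 2·((-5)+0) − (-2) = -8 → (-5,-8,0)

-5,-8,0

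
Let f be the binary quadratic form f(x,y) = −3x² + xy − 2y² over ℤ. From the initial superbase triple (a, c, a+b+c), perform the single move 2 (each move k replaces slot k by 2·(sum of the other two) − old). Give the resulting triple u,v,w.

start (-3,-2,-4) = (f(1,0),f(0,1),f(1,1))
replace slot 2: 2·((-3)+(-4)) − (-2) = -12 → (-3,-12,-4)

-3,-12,-4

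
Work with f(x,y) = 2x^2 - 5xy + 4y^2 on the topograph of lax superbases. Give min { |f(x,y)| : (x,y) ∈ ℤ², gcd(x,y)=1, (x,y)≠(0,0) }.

translate: b→-1 (≡-5 mod 4), so (2,-5,4)→(2,-1,1)
flip: (2,-1,1)→(1,1,2)
reduced (well bottom): (1,1,2) with a≤c, −a<b≤a
well minimum = a = 1

1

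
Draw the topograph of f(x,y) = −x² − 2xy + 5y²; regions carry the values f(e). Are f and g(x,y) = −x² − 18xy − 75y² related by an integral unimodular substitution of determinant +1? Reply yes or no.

D₁ = 24, D₂ = 24
river cycle of f (length 2): (-1, 4, 2), (2, 4, -1)
river cycle of g (length 2): (-1, 4, 2), (2, 4, -1)
cycles coincide ⇒ equivalent

yes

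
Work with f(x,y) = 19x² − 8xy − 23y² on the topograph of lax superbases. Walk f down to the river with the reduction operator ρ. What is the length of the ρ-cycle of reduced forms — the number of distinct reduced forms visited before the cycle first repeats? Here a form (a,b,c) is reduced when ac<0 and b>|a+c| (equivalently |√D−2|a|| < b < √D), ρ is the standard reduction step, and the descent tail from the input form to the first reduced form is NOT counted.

D = 1812, ⌊√D⌋ = 42
descent: ρ → (-23,8,19)  [lands on river]
river: ρ → (19,30,-12)
river: ρ → (-12,42,1)
river: ρ → (1,42,-12)
river: ρ → (-12,30,19)
river: ρ → (19,8,-23)
river: ρ → (-23,38,4)
river: ρ → (4,42,-3)
river: ρ → (-3,42,4)
river: ρ → (4,38,-23)
ρ-cycle length = 10 (tail of 1 descent step not counted)

10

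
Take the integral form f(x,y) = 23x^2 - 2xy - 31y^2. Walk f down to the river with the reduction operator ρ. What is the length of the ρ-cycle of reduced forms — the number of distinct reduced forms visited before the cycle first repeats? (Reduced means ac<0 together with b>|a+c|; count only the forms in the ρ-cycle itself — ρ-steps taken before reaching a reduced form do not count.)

D = 2856, ⌊√D⌋ = 53
descent: ρ → (-31,2,23)
descent: ρ → (23,44,-10)  [lands on river]
river: ρ → (-10,36,39)
river: ρ → (39,42,-7)
river: ρ → (-7,42,39)
river: ρ → (39,36,-10)
river: ρ → (-10,44,23)
river: ρ → (23,48,-6)
river: ρ → (-6,48,23)
ρ-cycle length = 8 (tail of 2 descent steps not counted)

8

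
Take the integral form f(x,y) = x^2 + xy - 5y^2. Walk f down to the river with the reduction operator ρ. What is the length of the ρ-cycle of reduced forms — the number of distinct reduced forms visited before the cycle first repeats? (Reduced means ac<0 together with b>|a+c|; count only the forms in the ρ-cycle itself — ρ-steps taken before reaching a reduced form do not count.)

D = 21, ⌊√D⌋ = 4
descent: ρ → (-5,-1,1)
descent: ρ → (1,3,-3)  [lands on river]
river: ρ → (-3,3,1)
ρ-cycle length = 2 (tail of 2 descent steps not counted)

2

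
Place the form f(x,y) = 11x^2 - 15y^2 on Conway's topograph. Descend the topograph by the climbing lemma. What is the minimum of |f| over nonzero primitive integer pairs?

descent: ρ → (-15,0,11)
descent: ρ → (11,22,-4)  [lands on river]
river: ρ → (-4,18,21)
river: ρ → (21,24,-1)
river: ρ → (-1,24,21)
river: ρ → (21,18,-4)
river: ρ → (-4,22,11)
closes: descent 2, river 6
min |a| on river = 1

1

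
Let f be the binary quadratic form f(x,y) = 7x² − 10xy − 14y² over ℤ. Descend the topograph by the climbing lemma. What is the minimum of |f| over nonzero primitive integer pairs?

descent: ρ → (-14,10,7)  [lands on river]
river: ρ → (7,18,-6)
river: ρ → (-6,18,7)
river: ρ → (7,10,-14)
river: ρ → (-14,18,3)
river: ρ → (3,18,-14)
closes: descent 1, river 6
min |a| on river = 3

3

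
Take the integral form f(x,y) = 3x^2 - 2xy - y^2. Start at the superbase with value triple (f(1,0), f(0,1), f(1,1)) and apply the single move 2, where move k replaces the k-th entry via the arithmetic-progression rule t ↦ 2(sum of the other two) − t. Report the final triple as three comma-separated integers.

start (3,-1,0) = (f(1,0),f(0,1),f(1,1))
replace slot 2: 2·(3+0) − (-1) = 7 → (3,7,0)

3,7,0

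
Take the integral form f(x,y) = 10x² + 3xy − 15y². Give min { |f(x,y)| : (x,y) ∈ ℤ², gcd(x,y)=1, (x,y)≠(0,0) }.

descent: ρ → (-15,-3,10)
descent: ρ → (10,23,-2)  [lands on river]
river: ρ → (-2,21,21)
river: ρ → (21,21,-2)
river: ρ → (-2,23,10)
river: ρ → (10,17,-8)
river: ρ → (-8,15,12)
river: ρ → (12,9,-11)
river: ρ → (-11,13,10)
river: ρ → (10,7,-14)
river: ρ → (-14,21,3)
river: ρ → (3,21,-14)
river: ρ → (-14,7,10)
river: ρ → (10,13,-11)
river: ρ → (-11,9,12)
river: ρ → (12,15,-8)
river: ρ → (-8,17,10)
closes: descent 2, river 16
min |a| on river = 2

2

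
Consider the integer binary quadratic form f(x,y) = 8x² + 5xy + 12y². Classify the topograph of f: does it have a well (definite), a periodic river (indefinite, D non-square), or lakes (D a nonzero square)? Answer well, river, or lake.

D = b²−4ac = 5² − 4·8·12 = -359
D < 0 ⇒ definite ⇒ every region one sign ⇒ single well

well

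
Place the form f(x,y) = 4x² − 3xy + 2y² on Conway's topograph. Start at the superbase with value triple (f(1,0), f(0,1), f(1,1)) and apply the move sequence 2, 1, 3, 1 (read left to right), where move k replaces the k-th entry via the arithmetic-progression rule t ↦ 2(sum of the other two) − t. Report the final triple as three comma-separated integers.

start (4,2,3) = (f(1,0),f(0,1),f(1,1))
replace slot 2: 2·(4+3) − 2 = 12 → (4,12,3)
replace slot 1: 2·(12+3) − 4 = 26 → (26,12,3)
replace slot 3: 2·(26+12) − 3 = 73 → (26,12,73)
replace slot 1: 2·(12+73) − 26 = 144 → (144,12,73)

144,12,73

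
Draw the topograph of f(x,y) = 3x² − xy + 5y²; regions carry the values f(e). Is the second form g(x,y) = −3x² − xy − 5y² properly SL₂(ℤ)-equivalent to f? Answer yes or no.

D₁ = -59, D₂ = -59
f: reduced (well bottom): (3,-1,5) with a≤c, −a<b≤a
g is negative-definite; reduce −g:
−g: reduced (well bottom): (3,1,5) with a≤c, −a<b≤a
flip sign back: reduced form of g is (-3,-1,-5)
reduced forms (3, -1, 5) vs (-3, -1, -5) ⇒ inequivalent

no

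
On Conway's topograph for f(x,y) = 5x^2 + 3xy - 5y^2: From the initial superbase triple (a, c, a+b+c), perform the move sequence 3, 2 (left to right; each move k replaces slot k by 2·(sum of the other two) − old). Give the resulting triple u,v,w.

start (5,-5,3) = (f(1,0),f(0,1),f(1,1))
replace slot 3: 2·(5+(-5)) − 3 = -3 → (5,-5,-3)
replace slot 2: 2·(5+(-3)) − (-5) = 9 → (5,9,-3)

5,9,-3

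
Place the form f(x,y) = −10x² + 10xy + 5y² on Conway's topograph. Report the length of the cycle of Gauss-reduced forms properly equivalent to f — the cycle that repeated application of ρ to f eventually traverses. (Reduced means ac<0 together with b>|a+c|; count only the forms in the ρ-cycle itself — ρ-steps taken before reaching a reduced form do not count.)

D = 300, ⌊√D⌋ = 17
river: ρ → (5,10,-10)
river: ρ → (-10,10,5)
ρ-cycle length = 2 (tail of 0 descent steps not counted)

2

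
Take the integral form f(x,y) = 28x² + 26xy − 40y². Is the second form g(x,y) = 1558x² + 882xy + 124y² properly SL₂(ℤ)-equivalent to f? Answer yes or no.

D₁ = 5156, D₂ = 5156
river cycle of f (length 58): (-40, 54, 14), (14, 58, -32), (-32, 70, 2), (2, 70, -32), (-32, 58, 14), (14, 54, -40), (-40, 26, 28), (28, 30, -38), (-38, 46, 20), (20, 34, -50), … (48 more)
river cycle of g (length 58): (14, 58, -32), (-32, 70, 2), (2, 70, -32), (-32, 58, 14), (14, 54, -40), (-40, 26, 28), (28, 30, -38), (-38, 46, 20), (20, 34, -50), (-50, 66, 4), … (48 more)
cycles coincide ⇒ equivalent

yes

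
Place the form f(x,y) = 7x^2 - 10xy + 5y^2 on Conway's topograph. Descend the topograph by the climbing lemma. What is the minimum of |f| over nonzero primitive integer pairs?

translate: b→4 (≡-10 mod 14), so (7,-10,5)→(7,4,2)
flip: (7,4,2)→(2,-4,7)
translate: b→0 (≡-4 mod 4), so (2,-4,7)→(2,0,5)
reduced (well bottom): (2,0,5) with a≤c, −a<b≤a
well minimum = a = 2

2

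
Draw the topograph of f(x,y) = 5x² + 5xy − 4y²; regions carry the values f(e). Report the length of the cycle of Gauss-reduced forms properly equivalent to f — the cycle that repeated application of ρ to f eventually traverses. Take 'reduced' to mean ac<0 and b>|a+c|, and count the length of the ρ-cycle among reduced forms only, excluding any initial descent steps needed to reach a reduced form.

D = 105, ⌊√D⌋ = 10
river: ρ → (-4,3,6)
river: ρ → (6,9,-1)
river: ρ → (-1,9,6)
river: ρ → (6,3,-4)
river: ρ → (-4,5,5)
river: ρ → (5,5,-4)
ρ-cycle length = 6 (tail of 0 descent steps not counted)

6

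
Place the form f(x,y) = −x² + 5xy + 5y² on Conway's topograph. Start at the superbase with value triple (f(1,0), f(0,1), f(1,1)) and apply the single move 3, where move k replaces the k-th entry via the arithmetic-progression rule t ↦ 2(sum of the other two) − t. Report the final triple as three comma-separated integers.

start (-1,5,9) = (f(1,0),f(0,1),f(1,1))
replace slot 3: 2·((-1)+5) − 9 = -1 → (-1,5,-1)

-1,5,-1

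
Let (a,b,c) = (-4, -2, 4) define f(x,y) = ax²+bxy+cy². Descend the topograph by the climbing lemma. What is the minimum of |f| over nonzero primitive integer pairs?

descent: ρ → (4,2,-4)  [lands on river]
river: ρ → (-4,6,2)
river: ρ → (2,6,-4)
river: ρ → (-4,2,4)
river: ρ → (4,6,-2)
river: ρ → (-2,6,4)
closes: descent 1, river 6
min |a| on river = 2

2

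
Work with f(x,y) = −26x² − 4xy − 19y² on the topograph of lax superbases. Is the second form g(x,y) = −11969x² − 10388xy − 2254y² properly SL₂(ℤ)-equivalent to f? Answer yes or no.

D₁ = -1960, D₂ = -1960
f is negative-definite; reduce −f:
−f: flip: (26,4,19)→(19,-4,26)
−f: reduced (well bottom): (19,-4,26) with a≤c, −a<b≤a
flip sign back: reduced form of f is (-19,4,-26)
g is negative-definite; reduce −g:
−g: flip: (11969,10388,2254)→(2254,-10388,11969)
−g: translate: b→-1372 (≡-10388 mod 4508), so (2254,-10388,11969)→(2254,-1372,209)
−g: flip: (2254,-1372,209)→(209,1372,2254)
−g: translate: b→118 (≡1372 mod 418), so (209,1372,2254)→(209,118,19)
−g: flip: (209,118,19)→(19,-118,209)
−g: translate: b→-4 (≡-118 mod 38), so (19,-118,209)→(19,-4,26)
−g: reduced (well bottom): (19,-4,26) with a≤c, −a<b≤a
flip sign back: reduced form of g is (-19,4,-26)
reduced forms (-19, 4, -26) vs (-19, 4, -26) ⇒ equivalent

yes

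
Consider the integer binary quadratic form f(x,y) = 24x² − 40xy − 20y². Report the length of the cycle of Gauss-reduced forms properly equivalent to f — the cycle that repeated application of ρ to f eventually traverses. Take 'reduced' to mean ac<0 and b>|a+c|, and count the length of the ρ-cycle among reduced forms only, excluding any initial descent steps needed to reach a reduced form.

D = 3520, ⌊√D⌋ = 59
descent: ρ → (-20,40,24)  [lands on river]
river: ρ → (24,56,-4)
river: ρ → (-4,56,24)
river: ρ → (24,40,-20)
ρ-cycle length = 4 (tail of 1 descent step not counted)

4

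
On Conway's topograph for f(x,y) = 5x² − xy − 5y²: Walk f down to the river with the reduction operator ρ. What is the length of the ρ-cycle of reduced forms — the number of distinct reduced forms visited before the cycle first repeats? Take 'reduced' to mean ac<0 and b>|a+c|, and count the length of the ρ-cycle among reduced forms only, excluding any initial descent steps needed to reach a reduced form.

D = 101, ⌊√D⌋ = 10
descent: ρ → (-5,1,5)  [lands on river]
river: ρ → (5,9,-1)
river: ρ → (-1,9,5)
river: ρ → (5,1,-5)
river: ρ → (-5,9,1)
river: ρ → (1,9,-5)
ρ-cycle length = 6 (tail of 1 descent step not counted)

6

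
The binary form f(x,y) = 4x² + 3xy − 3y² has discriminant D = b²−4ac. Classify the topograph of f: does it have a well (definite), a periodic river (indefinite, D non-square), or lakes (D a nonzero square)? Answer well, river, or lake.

D = b²−4ac = 3² − 4·4·(-3) = 57
D > 0 non-square ⇒ indefinite ⇒ periodic river

river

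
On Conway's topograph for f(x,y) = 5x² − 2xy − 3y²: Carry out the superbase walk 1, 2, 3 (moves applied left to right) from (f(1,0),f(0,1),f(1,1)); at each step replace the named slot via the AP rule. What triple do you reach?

start (5,-3,0) = (f(1,0),f(0,1),f(1,1))
replace slot 1: 2·((-3)+0) − 5 = -11 → (-11,-3,0)
replace slot 2: 2·((-11)+0) − (-3) = -19 → (-11,-19,0)
replace slot 3: 2·((-11)+(-19)) − 0 = -60 → (-11,-19,-60)

-11,-19,-60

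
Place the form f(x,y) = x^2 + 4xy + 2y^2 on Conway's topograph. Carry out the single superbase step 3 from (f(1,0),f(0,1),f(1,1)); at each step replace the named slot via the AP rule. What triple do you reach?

start (1,2,7) = (f(1,0),f(0,1),f(1,1))
replace slot 3: 2·(1+2) − 7 = -1 → (1,2,-1)

1,2,-1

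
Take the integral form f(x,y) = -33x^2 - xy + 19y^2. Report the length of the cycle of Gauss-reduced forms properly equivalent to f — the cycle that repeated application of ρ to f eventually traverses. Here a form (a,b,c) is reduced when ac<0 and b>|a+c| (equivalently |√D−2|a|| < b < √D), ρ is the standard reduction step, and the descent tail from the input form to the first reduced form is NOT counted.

D = 2509, ⌊√D⌋ = 50
descent: ρ → (19,39,-13)  [lands on river]
river: ρ → (-13,39,19)
river: ρ → (19,37,-15)
river: ρ → (-15,23,33)
river: ρ → (33,43,-5)
river: ρ → (-5,47,15)
river: ρ → (15,43,-11)
river: ρ → (-11,45,11)
river: ρ → (11,43,-15)
river: ρ → (-15,47,5)
river: ρ → (5,43,-33)
river: ρ → (-33,23,15)
river: ρ → (15,37,-19)
river: ρ → (-19,39,13)
river: ρ → (13,39,-19)
river: ρ → (-19,37,15)
river: ρ → (15,23,-33)
river: ρ → (-33,43,5)
river: ρ → (5,47,-15)
river: ρ → (-15,43,11)
river: ρ → (11,45,-11)
river: ρ → (-11,43,15)
river: ρ → (15,47,-5)
river: ρ → (-5,43,33)
river: ρ → (33,23,-15)
river: ρ → (-15,37,19)
ρ-cycle length = 26 (tail of 1 descent step not counted)

26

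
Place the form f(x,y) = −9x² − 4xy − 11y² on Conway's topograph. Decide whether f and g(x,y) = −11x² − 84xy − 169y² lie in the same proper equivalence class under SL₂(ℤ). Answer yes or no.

D₁ = -380, D₂ = -380
f is negative-definite; reduce −f:
−f: reduced (well bottom): (9,4,11) with a≤c, −a<b≤a
flip sign back: reduced form of f is (-9,-4,-11)
g is negative-definite; reduce −g:
−g: translate: b→-4 (≡84 mod 22), so (11,84,169)→(11,-4,9)
−g: flip: (11,-4,9)→(9,4,11)
−g: reduced (well bottom): (9,4,11) with a≤c, −a<b≤a
flip sign back: reduced form of g is (-9,-4,-11)
reduced forms (-9, -4, -11) vs (-9, -4, -11) ⇒ equivalent

yes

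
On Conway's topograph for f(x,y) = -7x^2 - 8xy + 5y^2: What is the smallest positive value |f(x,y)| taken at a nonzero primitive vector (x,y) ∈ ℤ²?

descent: ρ → (5,8,-7)  [lands on river]
river: ρ → (-7,6,6)
river: ρ → (6,6,-7)
river: ρ → (-7,8,5)
river: ρ → (5,12,-3)
river: ρ → (-3,12,5)
closes: descent 1, river 6
min |a| on river = 3

3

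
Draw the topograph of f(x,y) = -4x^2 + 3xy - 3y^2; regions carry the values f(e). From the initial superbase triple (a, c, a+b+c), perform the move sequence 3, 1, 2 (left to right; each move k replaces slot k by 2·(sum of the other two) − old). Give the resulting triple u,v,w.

start (-4,-3,-4) = (f(1,0),f(0,1),f(1,1))
replace slot 3: 2·((-4)+(-3)) − (-4) = -10 → (-4,-3,-10)
replace slot 1: 2·((-3)+(-10)) − (-4) = -22 → (-22,-3,-10)
replace slot 2: 2·((-22)+(-10)) − (-3) = -61 → (-22,-61,-10)

-22,-61,-10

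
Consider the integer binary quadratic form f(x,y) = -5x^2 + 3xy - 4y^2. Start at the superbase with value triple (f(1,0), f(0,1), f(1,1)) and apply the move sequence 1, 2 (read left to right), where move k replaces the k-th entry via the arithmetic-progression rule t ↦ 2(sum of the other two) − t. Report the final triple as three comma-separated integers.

start (-5,-4,-6) = (f(1,0),f(0,1),f(1,1))
replace slot 1: 2·((-4)+(-6)) − (-5) = -15 → (-15,-4,-6)
replace slot 2: 2·((-15)+(-6)) − (-4) = -38 → (-15,-38,-6)

-15,-38,-6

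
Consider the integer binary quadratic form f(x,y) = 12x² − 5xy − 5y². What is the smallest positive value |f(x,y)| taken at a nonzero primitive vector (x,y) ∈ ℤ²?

descent: ρ → (-5,15,2)  [lands on river]
river: ρ → (2,13,-12)
river: ρ → (-12,11,3)
river: ρ → (3,13,-8)
river: ρ → (-8,3,8)
river: ρ → (8,13,-3)
river: ρ → (-3,11,12)
river: ρ → (12,13,-2)
river: ρ → (-2,15,5)
river: ρ → (5,15,-2)
river: ρ → (-2,13,12)
river: ρ → (12,11,-3)
river: ρ → (-3,13,8)
river: ρ → (8,3,-8)
river: ρ → (-8,13,3)
river: ρ → (3,11,-12)
river: ρ → (-12,13,2)
river: ρ → (2,15,-5)
closes: descent 1, river 18
min |a| on river = 2

2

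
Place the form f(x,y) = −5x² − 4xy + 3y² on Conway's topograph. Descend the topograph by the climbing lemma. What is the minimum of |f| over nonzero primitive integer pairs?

descent: ρ → (3,4,-5)  [lands on river]
river: ρ → (-5,6,2)
river: ρ → (2,6,-5)
river: ρ → (-5,4,3)
river: ρ → (3,8,-1)
river: ρ → (-1,8,3)
closes: descent 1, river 6
min |a| on river = 1

1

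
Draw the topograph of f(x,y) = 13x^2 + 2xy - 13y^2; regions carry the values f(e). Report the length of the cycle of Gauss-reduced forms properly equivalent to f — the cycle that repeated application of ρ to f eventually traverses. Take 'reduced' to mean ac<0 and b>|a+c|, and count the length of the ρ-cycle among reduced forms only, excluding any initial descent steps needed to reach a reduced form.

D = 680, ⌊√D⌋ = 26
river: ρ → (-13,24,2)
river: ρ → (2,24,-13)
river: ρ → (-13,2,13)
river: ρ → (13,24,-2)
river: ρ → (-2,24,13)
river: ρ → (13,2,-13)
ρ-cycle length = 6 (tail of 0 descent steps not counted)

6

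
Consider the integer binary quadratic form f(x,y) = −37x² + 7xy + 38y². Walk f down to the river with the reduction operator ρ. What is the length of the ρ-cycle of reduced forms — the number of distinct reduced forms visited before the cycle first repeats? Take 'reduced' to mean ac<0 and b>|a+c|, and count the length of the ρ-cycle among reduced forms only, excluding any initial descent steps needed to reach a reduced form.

D = 5673, ⌊√D⌋ = 75
river: ρ → (38,69,-6)
river: ρ → (-6,75,2)
river: ρ → (2,73,-43)
river: ρ → (-43,13,32)
river: ρ → (32,51,-24)
river: ρ → (-24,45,38)
river: ρ → (38,31,-31)
river: ρ → (-31,31,38)
river: ρ → (38,45,-24)
river: ρ → (-24,51,32)
river: ρ → (32,13,-43)
river: ρ → (-43,73,2)
river: ρ → (2,75,-6)
river: ρ → (-6,69,38)
river: ρ → (38,7,-37)
river: ρ → (-37,67,8)
river: ρ → (8,61,-61)
river: ρ → (-61,61,8)
river: ρ → (8,67,-37)
river: ρ → (-37,7,38)
ρ-cycle length = 20 (tail of 0 descent steps not counted)

20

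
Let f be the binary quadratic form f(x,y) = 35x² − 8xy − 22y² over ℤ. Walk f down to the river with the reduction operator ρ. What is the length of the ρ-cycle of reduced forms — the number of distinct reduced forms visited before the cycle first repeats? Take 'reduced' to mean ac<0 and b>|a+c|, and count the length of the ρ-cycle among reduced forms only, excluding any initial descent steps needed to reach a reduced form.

D = 3144, ⌊√D⌋ = 56
descent: ρ → (-22,52,5)  [lands on river]
river: ρ → (5,48,-42)
river: ρ → (-42,36,11)
river: ρ → (11,52,-10)
river: ρ → (-10,48,21)
river: ρ → (21,36,-22)
ρ-cycle length = 6 (tail of 1 descent step not counted)

6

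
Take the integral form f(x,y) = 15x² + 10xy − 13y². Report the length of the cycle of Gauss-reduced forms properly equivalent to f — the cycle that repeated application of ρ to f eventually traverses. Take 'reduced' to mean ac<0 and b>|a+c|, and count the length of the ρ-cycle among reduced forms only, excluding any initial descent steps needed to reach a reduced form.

D = 880, ⌊√D⌋ = 29
river: ρ → (-13,16,12)
river: ρ → (12,8,-17)
river: ρ → (-17,26,3)
river: ρ → (3,28,-8)
river: ρ → (-8,20,15)
river: ρ → (15,10,-13)
ρ-cycle length = 6 (tail of 0 descent steps not counted)

6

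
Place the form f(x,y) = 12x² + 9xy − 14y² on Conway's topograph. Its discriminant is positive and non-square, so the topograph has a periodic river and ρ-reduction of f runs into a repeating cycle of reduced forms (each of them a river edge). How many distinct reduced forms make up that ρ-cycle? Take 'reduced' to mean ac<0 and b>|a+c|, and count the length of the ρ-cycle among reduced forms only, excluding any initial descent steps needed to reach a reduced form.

D = 753, ⌊√D⌋ = 27
river: ρ → (-14,19,7)
river: ρ → (7,23,-8)
river: ρ → (-8,25,4)
river: ρ → (4,23,-14)
river: ρ → (-14,5,13)
river: ρ → (13,21,-6)
river: ρ → (-6,27,1)
river: ρ → (1,27,-6)
river: ρ → (-6,21,13)
river: ρ → (13,5,-14)
river: ρ → (-14,23,4)
river: ρ → (4,25,-8)
river: ρ → (-8,23,7)
river: ρ → (7,19,-14)
river: ρ → (-14,9,12)
river: ρ → (12,15,-11)
river: ρ → (-11,7,16)
river: ρ → (16,25,-2)
river: ρ → (-2,27,3)
river: ρ → (3,27,-2)
river: ρ → (-2,25,16)
river: ρ → (16,7,-11)
river: ρ → (-11,15,12)
river: ρ → (12,9,-14)
ρ-cycle length = 24 (tail of 0 descent steps not counted)

24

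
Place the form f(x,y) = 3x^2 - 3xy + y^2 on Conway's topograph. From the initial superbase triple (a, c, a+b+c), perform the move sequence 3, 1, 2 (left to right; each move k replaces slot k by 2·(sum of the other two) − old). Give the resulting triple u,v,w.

start (3,1,1) = (f(1,0),f(0,1),f(1,1))
replace slot 3: 2·(3+1) − 1 = 7 → (3,1,7)
replace slot 1: 2·(1+7) − 3 = 13 → (13,1,7)
replace slot 2: 2·(13+7) − 1 = 39 → (13,39,7)

13,39,7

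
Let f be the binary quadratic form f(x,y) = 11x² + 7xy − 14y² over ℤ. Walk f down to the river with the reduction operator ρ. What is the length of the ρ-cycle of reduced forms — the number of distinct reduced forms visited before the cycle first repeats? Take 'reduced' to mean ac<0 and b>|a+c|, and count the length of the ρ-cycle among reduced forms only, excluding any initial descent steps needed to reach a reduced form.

D = 665, ⌊√D⌋ = 25
river: ρ → (-14,21,4)
river: ρ → (4,19,-19)
river: ρ → (-19,19,4)
river: ρ → (4,21,-14)
river: ρ → (-14,7,11)
river: ρ → (11,15,-10)
river: ρ → (-10,25,1)
river: ρ → (1,25,-10)
river: ρ → (-10,15,11)
river: ρ → (11,7,-14)
ρ-cycle length = 10 (tail of 0 descent steps not counted)

10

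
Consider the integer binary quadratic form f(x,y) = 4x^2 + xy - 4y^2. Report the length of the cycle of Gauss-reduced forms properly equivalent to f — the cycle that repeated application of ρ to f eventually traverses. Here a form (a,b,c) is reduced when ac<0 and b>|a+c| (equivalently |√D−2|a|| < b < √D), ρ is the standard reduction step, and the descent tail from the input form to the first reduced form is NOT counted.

D = 65, ⌊√D⌋ = 8
river: ρ → (-4,7,1)
river: ρ → (1,7,-4)
river: ρ → (-4,1,4)
river: ρ → (4,7,-1)
river: ρ → (-1,7,4)
river: ρ → (4,1,-4)
ρ-cycle length = 6 (tail of 0 descent steps not counted)

6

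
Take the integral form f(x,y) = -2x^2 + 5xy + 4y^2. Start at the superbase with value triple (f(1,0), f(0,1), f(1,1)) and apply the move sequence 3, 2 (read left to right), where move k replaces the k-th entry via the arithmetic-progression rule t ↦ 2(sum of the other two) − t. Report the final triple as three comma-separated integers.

start (-2,4,7) = (f(1,0),f(0,1),f(1,1))
replace slot 3: 2·((-2)+4) − 7 = -3 → (-2,4,-3)
replace slot 2: 2·((-2)+(-3)) − 4 = -14 → (-2,-14,-3)

-2,-14,-3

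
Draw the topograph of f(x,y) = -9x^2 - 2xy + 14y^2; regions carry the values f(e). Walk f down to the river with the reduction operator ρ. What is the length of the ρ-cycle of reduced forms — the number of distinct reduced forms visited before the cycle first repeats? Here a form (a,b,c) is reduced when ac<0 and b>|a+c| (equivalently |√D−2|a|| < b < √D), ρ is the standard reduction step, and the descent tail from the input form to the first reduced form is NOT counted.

D = 508, ⌊√D⌋ = 22
descent: ρ → (14,2,-9)
descent: ρ → (-9,16,7)  [lands on river]
river: ρ → (7,12,-13)
river: ρ → (-13,14,6)
river: ρ → (6,22,-1)
river: ρ → (-1,22,6)
river: ρ → (6,14,-13)
river: ρ → (-13,12,7)
river: ρ → (7,16,-9)
river: ρ → (-9,20,3)
river: ρ → (3,22,-2)
river: ρ → (-2,22,3)
river: ρ → (3,20,-9)
ρ-cycle length = 12 (tail of 2 descent steps not counted)

12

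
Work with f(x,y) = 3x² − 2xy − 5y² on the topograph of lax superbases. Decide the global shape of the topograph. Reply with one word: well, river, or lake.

D = b²−4ac = (-2)² − 4·3·(-5) = 64
D = 8² is a perfect square ⇒ form factors over ℤ ⇒ lakes

lake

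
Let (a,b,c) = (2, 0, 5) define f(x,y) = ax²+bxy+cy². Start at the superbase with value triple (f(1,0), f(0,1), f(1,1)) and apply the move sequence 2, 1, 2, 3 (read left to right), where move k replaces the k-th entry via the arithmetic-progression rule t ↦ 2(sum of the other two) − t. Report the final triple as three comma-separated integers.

start (2,5,7) = (f(1,0),f(0,1),f(1,1))
replace slot 2: 2·(2+7) − 5 = 13 → (2,13,7)
replace slot 1: 2·(13+7) − 2 = 38 → (38,13,7)
replace slot 2: 2·(38+7) − 13 = 77 → (38,77,7)
replace slot 3: 2·(38+77) − 7 = 223 → (38,77,223)

38,77,223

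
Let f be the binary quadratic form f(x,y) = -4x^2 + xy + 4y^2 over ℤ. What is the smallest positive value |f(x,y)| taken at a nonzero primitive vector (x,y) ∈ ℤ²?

river: ρ → (4,7,-1)
river: ρ → (-1,7,4)
river: ρ → (4,1,-4)
river: ρ → (-4,7,1)
river: ρ → (1,7,-4)
river: ρ → (-4,1,4)
closes: descent 0, river 6
min |a| on river = 1

1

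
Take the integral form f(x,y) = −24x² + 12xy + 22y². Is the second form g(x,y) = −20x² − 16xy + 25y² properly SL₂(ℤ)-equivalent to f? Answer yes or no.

D₁ = 2256, D₂ = 2256
river cycle of f (length 6): (22, 32, -14), (-14, 24, 30), (30, 36, -8), (-8, 44, 10), (10, 36, -24), (-24, 12, 22)
river cycle of g (length 8): (25, 16, -20), (-20, 24, 21), (21, 18, -23), (-23, 28, 16), (16, 36, -15), (-15, 24, 28), (28, 32, -11), (-11, 34, 25)
cycles differ ⇒ inequivalent

no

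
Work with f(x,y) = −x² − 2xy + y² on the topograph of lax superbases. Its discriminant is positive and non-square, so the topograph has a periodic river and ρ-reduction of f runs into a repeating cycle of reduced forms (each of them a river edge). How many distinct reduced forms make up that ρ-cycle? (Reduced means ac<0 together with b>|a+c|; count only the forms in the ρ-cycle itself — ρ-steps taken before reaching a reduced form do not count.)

D = 8, ⌊√D⌋ = 2
descent: ρ → (1,2,-1)  [lands on river]
river: ρ → (-1,2,1)
ρ-cycle length = 2 (tail of 1 descent step not counted)

2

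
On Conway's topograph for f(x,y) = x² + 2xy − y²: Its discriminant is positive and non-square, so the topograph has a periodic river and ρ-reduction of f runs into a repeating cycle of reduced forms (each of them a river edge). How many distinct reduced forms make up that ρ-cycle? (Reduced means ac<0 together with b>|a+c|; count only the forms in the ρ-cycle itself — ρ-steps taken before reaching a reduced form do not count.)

D = 8, ⌊√D⌋ = 2
river: ρ → (-1,2,1)
river: ρ → (1,2,-1)
ρ-cycle length = 2 (tail of 0 descent steps not counted)

2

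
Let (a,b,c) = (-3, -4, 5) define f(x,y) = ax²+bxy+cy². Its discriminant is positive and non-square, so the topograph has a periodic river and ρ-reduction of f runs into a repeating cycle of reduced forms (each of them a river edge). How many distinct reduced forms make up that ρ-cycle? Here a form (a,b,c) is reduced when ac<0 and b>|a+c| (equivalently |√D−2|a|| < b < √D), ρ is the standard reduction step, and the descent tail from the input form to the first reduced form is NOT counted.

D = 76, ⌊√D⌋ = 8
descent: ρ → (5,4,-3)  [lands on river]
river: ρ → (-3,8,1)
river: ρ → (1,8,-3)
river: ρ → (-3,4,5)
river: ρ → (5,6,-2)
river: ρ → (-2,6,5)
ρ-cycle length = 6 (tail of 1 descent step not counted)

6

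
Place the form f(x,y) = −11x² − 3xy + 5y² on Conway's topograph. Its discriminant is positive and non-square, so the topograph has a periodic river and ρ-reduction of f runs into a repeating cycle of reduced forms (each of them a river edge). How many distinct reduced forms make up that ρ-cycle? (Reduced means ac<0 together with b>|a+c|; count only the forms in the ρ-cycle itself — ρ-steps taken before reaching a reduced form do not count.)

D = 229, ⌊√D⌋ = 15
descent: ρ → (5,13,-3)  [lands on river]
river: ρ → (-3,11,9)
river: ρ → (9,7,-5)
river: ρ → (-5,13,3)
river: ρ → (3,11,-9)
river: ρ → (-9,7,5)
ρ-cycle length = 6 (tail of 1 descent step not counted)

6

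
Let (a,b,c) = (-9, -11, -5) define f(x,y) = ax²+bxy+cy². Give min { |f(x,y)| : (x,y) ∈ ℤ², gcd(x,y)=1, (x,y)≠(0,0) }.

translate: b→-7 (≡11 mod 18), so (9,11,5)→(9,-7,3)
flip: (9,-7,3)→(3,7,9)
translate: b→1 (≡7 mod 6), so (3,7,9)→(3,1,5)
reduced (well bottom): (3,1,5) with a≤c, −a<b≤a
well minimum |f| = |-3| = 3 (negative-definite)

3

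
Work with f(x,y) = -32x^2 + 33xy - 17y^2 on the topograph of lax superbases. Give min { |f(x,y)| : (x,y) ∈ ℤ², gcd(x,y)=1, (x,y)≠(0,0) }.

translate: b→31 (≡-33 mod 64), so (32,-33,17)→(32,31,16)
flip: (32,31,16)→(16,-31,32)
translate: b→1 (≡-31 mod 32), so (16,-31,32)→(16,1,17)
reduced (well bottom): (16,1,17) with a≤c, −a<b≤a
well minimum |f| = |-16| = 16 (negative-definite)

16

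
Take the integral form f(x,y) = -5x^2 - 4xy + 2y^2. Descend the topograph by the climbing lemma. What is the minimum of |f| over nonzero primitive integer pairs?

descent: ρ → (2,4,-5)  [lands on river]
river: ρ → (-5,6,1)
river: ρ → (1,6,-5)
river: ρ → (-5,4,2)
closes: descent 1, river 4
min |a| on river = 1

1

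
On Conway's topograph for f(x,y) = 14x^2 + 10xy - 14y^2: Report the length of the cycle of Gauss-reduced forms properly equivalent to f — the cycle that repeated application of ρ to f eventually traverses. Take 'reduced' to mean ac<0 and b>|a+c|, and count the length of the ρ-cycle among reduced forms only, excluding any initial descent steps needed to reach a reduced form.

D = 884, ⌊√D⌋ = 29
river: ρ → (-14,18,10)
river: ρ → (10,22,-10)
river: ρ → (-10,18,14)
river: ρ → (14,10,-14)
ρ-cycle length = 4 (tail of 0 descent steps not counted)

4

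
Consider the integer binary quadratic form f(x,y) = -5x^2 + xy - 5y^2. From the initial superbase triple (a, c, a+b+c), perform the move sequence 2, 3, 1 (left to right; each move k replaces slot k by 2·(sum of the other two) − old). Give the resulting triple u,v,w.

start (-5,-5,-9) = (f(1,0),f(0,1),f(1,1))
replace slot 2: 2·((-5)+(-9)) − (-5) = -23 → (-5,-23,-9)
replace slot 3: 2·((-5)+(-23)) − (-9) = -47 → (-5,-23,-47)
replace slot 1: 2·((-23)+(-47)) − (-5) = -135 → (-135,-23,-47)

-135,-23,-47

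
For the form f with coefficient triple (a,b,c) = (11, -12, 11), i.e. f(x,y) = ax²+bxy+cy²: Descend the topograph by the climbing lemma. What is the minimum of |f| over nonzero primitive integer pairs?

translate: b→10 (≡-12 mod 22), so (11,-12,11)→(11,10,10)
flip: (11,10,10)→(10,-10,11)
translate: b→10 (≡-10 mod 20), so (10,-10,11)→(10,10,11)
reduced (well bottom): (10,10,11) with a≤c, −a<b≤a
well minimum = a = 10

10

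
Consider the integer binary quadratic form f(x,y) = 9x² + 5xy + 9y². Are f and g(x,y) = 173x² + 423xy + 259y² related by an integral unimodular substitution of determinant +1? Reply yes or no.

D₁ = -299, D₂ = -299
f: reduced (well bottom): (9,5,9) with a≤c, −a<b≤a
g: translate: b→77 (≡423 mod 346), so (173,423,259)→(173,77,9)
g: flip: (173,77,9)→(9,-77,173)
g: translate: b→-5 (≡-77 mod 18), so (9,-77,173)→(9,-5,9)
g: flip: (9,-5,9)→(9,5,9)
g: reduced (well bottom): (9,5,9) with a≤c, −a<b≤a
reduced forms (9, 5, 9) vs (9, 5, 9) ⇒ equivalent

yes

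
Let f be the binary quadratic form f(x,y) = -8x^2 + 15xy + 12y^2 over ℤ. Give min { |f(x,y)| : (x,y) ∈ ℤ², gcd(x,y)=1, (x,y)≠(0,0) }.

river: ρ → (12,9,-11)
river: ρ → (-11,13,10)
river: ρ → (10,7,-14)
river: ρ → (-14,21,3)
river: ρ → (3,21,-14)
river: ρ → (-14,7,10)
river: ρ → (10,13,-11)
river: ρ → (-11,9,12)
river: ρ → (12,15,-8)
river: ρ → (-8,17,10)
river: ρ → (10,23,-2)
river: ρ → (-2,21,21)
river: ρ → (21,21,-2)
river: ρ → (-2,23,10)
river: ρ → (10,17,-8)
river: ρ → (-8,15,12)
closes: descent 0, river 16
min |a| on river = 2

2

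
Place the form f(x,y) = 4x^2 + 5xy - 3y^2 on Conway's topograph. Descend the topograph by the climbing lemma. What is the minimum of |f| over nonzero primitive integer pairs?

river: ρ → (-3,7,2)
river: ρ → (2,5,-6)
river: ρ → (-6,7,1)
river: ρ → (1,7,-6)
river: ρ → (-6,5,2)
river: ρ → (2,7,-3)
river: ρ → (-3,5,4)
river: ρ → (4,3,-4)
river: ρ → (-4,5,3)
river: ρ → (3,7,-2)
river: ρ → (-2,5,6)
river: ρ → (6,7,-1)
river: ρ → (-1,7,6)
river: ρ → (6,5,-2)
river: ρ → (-2,7,3)
river: ρ → (3,5,-4)
river: ρ → (-4,3,4)
river: ρ → (4,5,-3)
closes: descent 0, river 18
min |a| on river = 1

1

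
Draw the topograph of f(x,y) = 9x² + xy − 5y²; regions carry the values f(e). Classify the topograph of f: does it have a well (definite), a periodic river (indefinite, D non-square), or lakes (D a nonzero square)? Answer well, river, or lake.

D = b²−4ac = 1² − 4·9·(-5) = 181
D > 0 non-square ⇒ indefinite ⇒ periodic river

river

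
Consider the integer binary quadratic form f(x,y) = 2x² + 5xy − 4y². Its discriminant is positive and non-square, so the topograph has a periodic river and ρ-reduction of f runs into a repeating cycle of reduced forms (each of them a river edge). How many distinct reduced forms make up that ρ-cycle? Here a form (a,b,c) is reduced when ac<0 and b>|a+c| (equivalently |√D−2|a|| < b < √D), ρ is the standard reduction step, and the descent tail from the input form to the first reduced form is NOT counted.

D = 57, ⌊√D⌋ = 7
river: ρ → (-4,3,3)
river: ρ → (3,3,-4)
river: ρ → (-4,5,2)
river: ρ → (2,7,-1)
river: ρ → (-1,7,2)
river: ρ → (2,5,-4)
ρ-cycle length = 6 (tail of 0 descent steps not counted)

6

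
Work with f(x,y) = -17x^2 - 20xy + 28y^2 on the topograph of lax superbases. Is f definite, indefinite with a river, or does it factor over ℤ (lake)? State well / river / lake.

D = b²−4ac = (-20)² − 4·(-17)·28 = 2304
D = 48² is a perfect square ⇒ form factors over ℤ ⇒ lakes

lake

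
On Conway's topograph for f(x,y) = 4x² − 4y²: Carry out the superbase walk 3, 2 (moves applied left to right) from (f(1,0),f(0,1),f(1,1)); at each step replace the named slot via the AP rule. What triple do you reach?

start (4,-4,0) = (f(1,0),f(0,1),f(1,1))
replace slot 3: 2·(4+(-4)) − 0 = 0 → (4,-4,0)
replace slot 2: 2·(4+0) − (-4) = 12 → (4,12,0)

4,12,0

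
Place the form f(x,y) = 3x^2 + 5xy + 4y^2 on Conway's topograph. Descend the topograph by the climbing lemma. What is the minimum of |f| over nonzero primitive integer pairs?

translate: b→-1 (≡5 mod 6), so (3,5,4)→(3,-1,2)
flip: (3,-1,2)→(2,1,3)
reduced (well bottom): (2,1,3) with a≤c, −a<b≤a
well minimum = a = 2

2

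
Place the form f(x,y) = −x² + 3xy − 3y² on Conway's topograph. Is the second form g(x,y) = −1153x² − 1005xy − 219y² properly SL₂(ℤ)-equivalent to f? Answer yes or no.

D₁ = -3, D₂ = -3
f is negative-definite; reduce −f:
−f: translate: b→1 (≡-3 mod 2), so (1,-3,3)→(1,1,1)
−f: reduced (well bottom): (1,1,1) with a≤c, −a<b≤a
flip sign back: reduced form of f is (-1,-1,-1)
g is negative-definite; reduce −g:
−g: flip: (1153,1005,219)→(219,-1005,1153)
−g: translate: b→-129 (≡-1005 mod 438), so (219,-1005,1153)→(219,-129,19)
−g: flip: (219,-129,19)→(19,129,219)
−g: translate: b→15 (≡129 mod 38), so (19,129,219)→(19,15,3)
−g: flip: (19,15,3)→(3,-15,19)
−g: translate: b→3 (≡-15 mod 6), so (3,-15,19)→(3,3,1)
−g: flip: (3,3,1)→(1,-3,3)
−g: translate: b→1 (≡-3 mod 2), so (1,-3,3)→(1,1,1)
−g: reduced (well bottom): (1,1,1) with a≤c, −a<b≤a
flip sign back: reduced form of g is (-1,-1,-1)
reduced forms (-1, -1, -1) vs (-1, -1, -1) ⇒ equivalent

yes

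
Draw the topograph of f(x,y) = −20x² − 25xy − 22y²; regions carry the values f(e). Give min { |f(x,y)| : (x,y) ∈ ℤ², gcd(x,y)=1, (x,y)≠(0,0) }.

translate: b→-15 (≡25 mod 40), so (20,25,22)→(20,-15,17)
flip: (20,-15,17)→(17,15,20)
reduced (well bottom): (17,15,20) with a≤c, −a<b≤a
well minimum |f| = |-17| = 17 (negative-definite)

17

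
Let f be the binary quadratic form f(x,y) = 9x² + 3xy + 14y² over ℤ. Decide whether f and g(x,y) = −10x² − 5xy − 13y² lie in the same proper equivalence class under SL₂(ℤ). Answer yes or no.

D₁ = -495, D₂ = -495
f: reduced (well bottom): (9,3,14) with a≤c, −a<b≤a
g is negative-definite; reduce −g:
−g: reduced (well bottom): (10,5,13) with a≤c, −a<b≤a
flip sign back: reduced form of g is (-10,-5,-13)
reduced forms (9, 3, 14) vs (-10, -5, -13) ⇒ inequivalent

no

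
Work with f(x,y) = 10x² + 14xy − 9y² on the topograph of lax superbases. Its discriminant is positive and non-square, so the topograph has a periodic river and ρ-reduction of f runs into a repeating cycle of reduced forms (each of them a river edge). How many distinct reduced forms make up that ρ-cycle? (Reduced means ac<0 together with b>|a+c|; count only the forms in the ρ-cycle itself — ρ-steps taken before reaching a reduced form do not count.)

D = 556, ⌊√D⌋ = 23
river: ρ → (-9,22,2)
river: ρ → (2,22,-9)
river: ρ → (-9,14,10)
river: ρ → (10,6,-13)
river: ρ → (-13,20,3)
river: ρ → (3,22,-6)
river: ρ → (-6,14,15)
river: ρ → (15,16,-5)
river: ρ → (-5,14,18)
river: ρ → (18,22,-1)
river: ρ → (-1,22,18)
river: ρ → (18,14,-5)
river: ρ → (-5,16,15)
river: ρ → (15,14,-6)
river: ρ → (-6,22,3)
river: ρ → (3,20,-13)
river: ρ → (-13,6,10)
river: ρ → (10,14,-9)
ρ-cycle length = 18 (tail of 0 descent steps not counted)

18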